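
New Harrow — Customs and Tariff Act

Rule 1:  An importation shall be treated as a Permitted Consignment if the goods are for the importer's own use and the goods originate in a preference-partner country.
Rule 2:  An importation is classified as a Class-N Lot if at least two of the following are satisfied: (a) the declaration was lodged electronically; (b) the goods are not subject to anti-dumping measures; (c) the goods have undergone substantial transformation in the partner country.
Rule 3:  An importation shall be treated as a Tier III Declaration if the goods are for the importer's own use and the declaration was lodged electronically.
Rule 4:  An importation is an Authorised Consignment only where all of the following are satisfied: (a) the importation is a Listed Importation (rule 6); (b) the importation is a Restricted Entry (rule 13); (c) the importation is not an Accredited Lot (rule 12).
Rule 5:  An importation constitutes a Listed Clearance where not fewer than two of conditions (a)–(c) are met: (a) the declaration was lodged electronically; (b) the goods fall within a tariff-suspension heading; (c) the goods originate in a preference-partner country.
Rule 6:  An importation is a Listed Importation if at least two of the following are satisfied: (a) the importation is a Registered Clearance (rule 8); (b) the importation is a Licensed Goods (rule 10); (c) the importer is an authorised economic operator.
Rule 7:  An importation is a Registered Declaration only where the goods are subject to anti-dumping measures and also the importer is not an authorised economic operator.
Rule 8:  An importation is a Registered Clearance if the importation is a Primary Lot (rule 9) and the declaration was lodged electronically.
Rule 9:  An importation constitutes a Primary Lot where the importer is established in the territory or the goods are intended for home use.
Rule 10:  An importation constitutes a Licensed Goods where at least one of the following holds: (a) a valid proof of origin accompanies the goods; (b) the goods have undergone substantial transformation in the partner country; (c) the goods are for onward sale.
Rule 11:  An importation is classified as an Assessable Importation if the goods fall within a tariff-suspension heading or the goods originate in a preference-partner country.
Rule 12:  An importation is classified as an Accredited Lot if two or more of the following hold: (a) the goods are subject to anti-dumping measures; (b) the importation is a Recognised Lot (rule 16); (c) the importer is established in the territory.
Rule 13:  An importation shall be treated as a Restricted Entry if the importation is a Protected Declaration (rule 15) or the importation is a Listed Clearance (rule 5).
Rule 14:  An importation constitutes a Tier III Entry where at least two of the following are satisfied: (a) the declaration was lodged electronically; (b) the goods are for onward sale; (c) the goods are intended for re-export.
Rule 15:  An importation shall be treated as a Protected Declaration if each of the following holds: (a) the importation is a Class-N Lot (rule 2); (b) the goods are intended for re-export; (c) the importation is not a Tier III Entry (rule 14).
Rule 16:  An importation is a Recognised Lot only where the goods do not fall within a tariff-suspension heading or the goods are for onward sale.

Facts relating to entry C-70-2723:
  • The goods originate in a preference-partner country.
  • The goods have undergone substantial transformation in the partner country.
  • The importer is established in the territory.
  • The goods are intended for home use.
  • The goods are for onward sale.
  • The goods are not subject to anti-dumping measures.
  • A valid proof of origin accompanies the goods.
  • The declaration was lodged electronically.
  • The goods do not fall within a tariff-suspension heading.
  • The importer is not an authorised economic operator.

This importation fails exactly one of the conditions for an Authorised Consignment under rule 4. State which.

rule 9 — Primary Lot: [the importer is established in the territory? yes] OR [the goods are intended for home use? yes] → satisfied.
rule 8 — Registered Clearance: [Primary Lot (rule 9)? yes] AND [the declaration was lodged electronically? yes] → satisfied.
rule 10 — Licensed Goods: [a valid proof of origin accompanies the goods? yes] OR [the goods have undergone substantial transformation in the partner country? yes] OR [the goods are for onward sale? yes] → satisfied.
rule 6 — Listed Importation: Registered Clearance (rule 8)? yes; Licensed Goods (rule 10)? yes; the importer is an authorised economic operator? no — 2 of 3 hold (need ≥2) → satisfied.
rule 2 — Class-N Lot: the declaration was lodged electronically? yes; the goods are not subject to anti-dumping measures? yes; the goods have undergone substantial transformation in the partner country? yes — 3 of 3 hold (need ≥2) → satisfied.
rule 14 — Tier III Entry: the declaration was lodged electronically? yes; the goods are for onward sale? yes; the goods are intended for re-export? no — 2 of 3 hold (need ≥2) → satisfied.
rule 15 — Protected Declaration: [Class-N Lot (rule 2)? yes] AND [the goods are intended for re-export? no] AND [not a Tier III Entry (rule 14)? no] → not satisfied.
rule 5 — Listed Clearance: the declaration was lodged electronically? yes; the goods fall within a tariff-suspension heading? no; the goods originate in a preference-partner country? yes — 2 of 3 hold (need ≥2) → satisfied.
rule 13 — Restricted Entry: [Protected Declaration (rule 15)? no] OR [Listed Clearance (rule 5)? yes] → satisfied.
rule 16 — Recognised Lot: [the goods do not fall within a tariff-suspension heading? yes] OR [the goods are for onward sale? yes] → satisfied.
rule 12 — Accredited Lot: the goods are subject to anti-dumping measures? no; Recognised Lot (rule 16)? yes; the importer is established in the territory? yes — 2 of 3 hold (need ≥2) → satisfied.
rule 4 — Authorised Consignment: [Listed Importation (rule 6)? yes] AND [Restricted Entry (rule 13)? yes] AND [not an Accredited Lot (rule 12)? no] → not satisfied.

Accredited Lot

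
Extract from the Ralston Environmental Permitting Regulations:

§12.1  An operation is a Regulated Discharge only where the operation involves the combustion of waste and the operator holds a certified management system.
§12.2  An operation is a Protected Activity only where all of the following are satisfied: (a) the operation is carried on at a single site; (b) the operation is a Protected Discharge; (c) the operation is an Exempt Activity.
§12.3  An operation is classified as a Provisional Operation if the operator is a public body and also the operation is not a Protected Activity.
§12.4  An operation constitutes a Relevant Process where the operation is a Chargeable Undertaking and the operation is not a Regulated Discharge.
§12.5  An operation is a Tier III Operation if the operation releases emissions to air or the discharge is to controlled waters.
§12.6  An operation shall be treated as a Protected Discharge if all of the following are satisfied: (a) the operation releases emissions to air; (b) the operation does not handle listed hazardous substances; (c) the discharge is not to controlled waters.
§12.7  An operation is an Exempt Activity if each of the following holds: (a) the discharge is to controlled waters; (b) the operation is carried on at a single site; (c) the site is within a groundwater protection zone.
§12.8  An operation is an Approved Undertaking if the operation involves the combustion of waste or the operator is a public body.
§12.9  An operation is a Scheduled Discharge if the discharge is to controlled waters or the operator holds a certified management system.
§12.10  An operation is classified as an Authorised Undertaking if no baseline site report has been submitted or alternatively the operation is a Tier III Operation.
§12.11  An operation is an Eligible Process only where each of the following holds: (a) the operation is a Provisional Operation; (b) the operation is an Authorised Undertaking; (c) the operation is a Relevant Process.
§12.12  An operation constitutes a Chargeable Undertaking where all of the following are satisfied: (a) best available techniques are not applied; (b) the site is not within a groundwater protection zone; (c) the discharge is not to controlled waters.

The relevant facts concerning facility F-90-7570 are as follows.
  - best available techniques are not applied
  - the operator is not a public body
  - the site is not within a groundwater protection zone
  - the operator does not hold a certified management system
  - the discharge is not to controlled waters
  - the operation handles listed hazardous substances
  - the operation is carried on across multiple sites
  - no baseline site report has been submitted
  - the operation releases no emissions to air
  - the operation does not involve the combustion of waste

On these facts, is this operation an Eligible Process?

§12.6 — Protected Discharge: [the operation releases emissions to air? no] AND [the operation does not handle listed hazardous substances? no] AND [the discharge is not to controlled waters? yes] → not satisfied.
§12.7 — Exempt Activity: [the discharge is to controlled waters? no] AND [the operation is carried on at a single site? no] AND [the site is within a groundwater protection zone? no] → not satisfied.
§12.2 — Protected Activity: [the operation is carried on at a single site? no] AND [Protected Discharge (§12.6)? no] AND [Exempt Activity (§12.7)? no] → not satisfied.
§12.3 — Provisional Operation: [the operator is a public body? no] AND [not a Protected Activity (§12.2)? yes] → not satisfied.
§12.5 — Tier III Operation: [the operation releases emissions to air? no] OR [the discharge is to controlled waters? no] → not satisfied.
§12.10 — Authorised Undertaking: [no baseline site report has been submitted? yes] OR [Tier III Operation (§12.5)? no] → satisfied.
§12.12 — Chargeable Undertaking: [best available techniques are not applied? yes] AND [the site is not within a groundwater protection zone? yes] AND [the discharge is not to controlled waters? yes] → satisfied.
§12.1 — Regulated Discharge: [the operation involves the combustion of waste? no] AND [the operator holds a certified management system? no] → not satisfied.
§12.4 — Relevant Process: [Chargeable Undertaking (§12.12)? yes] AND [not a Regulated Discharge (§12.1)? yes] → satisfied.
§12.11 — Eligible Process: [Provisional Operation (§12.3)? no] AND [Authorised Undertaking (§12.10)? yes] AND [Relevant Process (§12.4)? yes] → not satisfied.

No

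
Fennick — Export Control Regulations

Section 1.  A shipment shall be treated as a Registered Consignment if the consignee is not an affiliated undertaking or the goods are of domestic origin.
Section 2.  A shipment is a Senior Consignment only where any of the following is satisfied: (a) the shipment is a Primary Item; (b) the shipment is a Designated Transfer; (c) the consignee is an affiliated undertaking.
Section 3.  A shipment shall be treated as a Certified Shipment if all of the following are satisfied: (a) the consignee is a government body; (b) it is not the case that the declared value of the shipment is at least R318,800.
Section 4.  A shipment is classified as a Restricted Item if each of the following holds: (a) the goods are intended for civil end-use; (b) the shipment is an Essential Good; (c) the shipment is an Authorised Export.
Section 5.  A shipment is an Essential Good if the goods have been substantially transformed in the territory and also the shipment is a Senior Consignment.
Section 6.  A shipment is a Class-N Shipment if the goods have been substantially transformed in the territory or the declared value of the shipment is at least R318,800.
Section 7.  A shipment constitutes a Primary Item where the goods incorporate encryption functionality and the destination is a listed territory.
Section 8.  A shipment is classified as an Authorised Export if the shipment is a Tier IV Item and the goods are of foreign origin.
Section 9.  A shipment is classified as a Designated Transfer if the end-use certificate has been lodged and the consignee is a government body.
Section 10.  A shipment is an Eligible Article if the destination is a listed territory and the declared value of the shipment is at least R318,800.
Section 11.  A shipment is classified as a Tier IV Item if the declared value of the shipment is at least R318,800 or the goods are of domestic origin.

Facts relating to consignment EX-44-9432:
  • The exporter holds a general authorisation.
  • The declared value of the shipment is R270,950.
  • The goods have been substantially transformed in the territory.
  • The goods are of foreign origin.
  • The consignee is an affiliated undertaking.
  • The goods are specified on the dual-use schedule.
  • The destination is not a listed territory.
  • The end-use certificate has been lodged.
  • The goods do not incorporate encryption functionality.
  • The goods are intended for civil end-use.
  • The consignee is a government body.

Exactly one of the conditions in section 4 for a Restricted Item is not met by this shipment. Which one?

section 7 — Primary Item: [the goods incorporate encryption functionality? no] AND [the destination is a listed territory? no] → not satisfied.
section 9 — Designated Transfer: [the end-use certificate has been lodged? yes] AND [the consignee is a government body? yes] → satisfied.
section 2 — Senior Consignment: [Primary Item (section 7)? no] OR [Designated Transfer (section 9)? yes] OR [the consignee is an affiliated undertaking? yes] → satisfied.
section 5 — Essential Good: [the goods have been substantially transformed in the territory? yes] AND [Senior Consignment (section 2)? yes] → satisfied.
section 11 — Tier IV Item: [declared value of the shipment: R270,950 ≥ R318,800? no] OR [the goods are of domestic origin? no] → not satisfied.
section 8 — Authorised Export: [Tier IV Item (section 11)? no] AND [the goods are of foreign origin? yes] → not satisfied.
section 4 — Restricted Item: [the goods are intended for civil end-use? yes] AND [Essential Good (section 5)? yes] AND [Authorised Export (section 8)? no] → not satisfied.

Authorised Export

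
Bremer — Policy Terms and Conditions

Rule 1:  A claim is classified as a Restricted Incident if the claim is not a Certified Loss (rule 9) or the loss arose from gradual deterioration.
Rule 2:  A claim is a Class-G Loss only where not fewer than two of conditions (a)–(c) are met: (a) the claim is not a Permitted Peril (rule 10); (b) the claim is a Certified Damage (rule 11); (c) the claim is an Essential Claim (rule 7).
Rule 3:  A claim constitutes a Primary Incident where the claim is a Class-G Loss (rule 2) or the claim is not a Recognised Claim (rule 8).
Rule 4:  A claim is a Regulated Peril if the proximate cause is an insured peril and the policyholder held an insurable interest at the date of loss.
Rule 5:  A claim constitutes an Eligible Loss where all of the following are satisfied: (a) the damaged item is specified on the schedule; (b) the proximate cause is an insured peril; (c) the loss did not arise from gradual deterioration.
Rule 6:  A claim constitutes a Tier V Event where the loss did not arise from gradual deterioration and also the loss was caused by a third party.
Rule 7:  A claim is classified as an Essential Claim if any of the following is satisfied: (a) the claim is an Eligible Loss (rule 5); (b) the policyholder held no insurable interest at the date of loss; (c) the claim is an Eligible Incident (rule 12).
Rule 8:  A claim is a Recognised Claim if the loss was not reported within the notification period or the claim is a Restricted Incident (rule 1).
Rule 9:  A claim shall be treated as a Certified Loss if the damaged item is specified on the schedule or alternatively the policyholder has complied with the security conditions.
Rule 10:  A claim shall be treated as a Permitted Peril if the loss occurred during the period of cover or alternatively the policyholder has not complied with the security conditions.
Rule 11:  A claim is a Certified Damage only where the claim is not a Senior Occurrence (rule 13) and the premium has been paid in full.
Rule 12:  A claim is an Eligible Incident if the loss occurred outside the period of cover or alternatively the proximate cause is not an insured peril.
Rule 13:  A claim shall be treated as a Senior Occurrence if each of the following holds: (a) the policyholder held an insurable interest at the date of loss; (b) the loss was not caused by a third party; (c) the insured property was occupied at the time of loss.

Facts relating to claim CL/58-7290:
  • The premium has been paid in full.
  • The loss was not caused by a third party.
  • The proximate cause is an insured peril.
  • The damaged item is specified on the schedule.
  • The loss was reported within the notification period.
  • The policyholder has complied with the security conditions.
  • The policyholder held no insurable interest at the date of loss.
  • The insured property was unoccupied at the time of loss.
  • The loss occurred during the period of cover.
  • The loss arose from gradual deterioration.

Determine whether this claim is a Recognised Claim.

Under rule 9: the damaged item is specified on the schedule? yes; or the policyholder has complied with the security conditions? yes. So the claim is a Certified Loss.
Under rule 1: not a Certified Loss (rule 9)? no; or the loss arose from gradual deterioration? yes. So the claim is a Restricted Incident.
Under rule 8: the loss was not reported within the notification period? no; or Restricted Incident (rule 1)? yes. So the claim is a Recognised Claim.

Yes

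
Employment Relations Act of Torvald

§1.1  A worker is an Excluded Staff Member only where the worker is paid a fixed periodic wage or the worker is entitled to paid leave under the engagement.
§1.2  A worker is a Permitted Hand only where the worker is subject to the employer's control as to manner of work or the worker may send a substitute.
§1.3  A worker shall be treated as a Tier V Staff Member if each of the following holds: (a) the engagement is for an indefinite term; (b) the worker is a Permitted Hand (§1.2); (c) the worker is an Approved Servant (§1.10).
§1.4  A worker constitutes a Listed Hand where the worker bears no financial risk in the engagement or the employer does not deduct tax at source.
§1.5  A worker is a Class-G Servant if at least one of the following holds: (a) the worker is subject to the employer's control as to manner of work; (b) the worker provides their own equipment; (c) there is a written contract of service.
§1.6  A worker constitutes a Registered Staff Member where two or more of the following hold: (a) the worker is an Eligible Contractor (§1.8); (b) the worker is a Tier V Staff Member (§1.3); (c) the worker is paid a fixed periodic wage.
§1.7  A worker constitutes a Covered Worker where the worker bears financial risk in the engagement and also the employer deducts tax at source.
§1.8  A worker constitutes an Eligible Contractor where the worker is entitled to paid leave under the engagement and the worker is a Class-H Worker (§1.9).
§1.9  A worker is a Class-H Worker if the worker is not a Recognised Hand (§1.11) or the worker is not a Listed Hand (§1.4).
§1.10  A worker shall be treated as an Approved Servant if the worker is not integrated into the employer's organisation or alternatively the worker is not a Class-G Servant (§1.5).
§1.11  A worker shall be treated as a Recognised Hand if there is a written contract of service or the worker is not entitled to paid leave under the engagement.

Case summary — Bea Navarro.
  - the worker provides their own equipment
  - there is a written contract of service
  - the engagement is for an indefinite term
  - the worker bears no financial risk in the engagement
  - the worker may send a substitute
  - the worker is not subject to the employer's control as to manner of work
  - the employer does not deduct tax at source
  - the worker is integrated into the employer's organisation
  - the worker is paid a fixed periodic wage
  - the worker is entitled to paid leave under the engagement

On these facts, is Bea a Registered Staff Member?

No

Under §1.11: there is a written contract of service? yes; or the worker is not entitled to paid leave under the engagement? no. So the worker is a Recognised Hand.
Under §1.4: the worker bears no financial risk in the engagement? yes; or the employer does not deduct tax at source? yes. So the worker is a Listed Hand.
Under §1.9: not a Recognised Hand (§1.11)? no; or not a Listed Hand (§1.4)? no. So the worker is not a Class-H Worker.
Under §1.8: the worker is entitled to paid leave under the engagement? yes; and Class-H Worker (§1.9)? no. So the worker is not an Eligible Contractor.
Under §1.2: the worker is subject to the employer's control as to manner of work? no; or the worker may send a substitute? yes. So the worker is a Permitted Hand.
Under §1.5: the worker is subject to the employer's control as to manner of work? no; or the worker provides their own equipment? yes; or there is a written contract of service? yes. So the worker is a Class-G Servant.
Under §1.10: the worker is not integrated into the employer's organisation? no; or not a Class-G Servant (§1.5)? no. So the worker is not an Approved Servant.
Under §1.3: the engagement is for an indefinite term? yes; and Permitted Hand (§1.2)? yes; and Approved Servant (§1.10)? no. So the worker is not a Tier V Staff Member.
Under §1.6: Eligible Contractor (§1.8)? no; Tier V Staff Member (§1.3)? no; the worker is paid a fixed periodic wage? yes — 1 of 3 hold (need ≥2) → not satisfied.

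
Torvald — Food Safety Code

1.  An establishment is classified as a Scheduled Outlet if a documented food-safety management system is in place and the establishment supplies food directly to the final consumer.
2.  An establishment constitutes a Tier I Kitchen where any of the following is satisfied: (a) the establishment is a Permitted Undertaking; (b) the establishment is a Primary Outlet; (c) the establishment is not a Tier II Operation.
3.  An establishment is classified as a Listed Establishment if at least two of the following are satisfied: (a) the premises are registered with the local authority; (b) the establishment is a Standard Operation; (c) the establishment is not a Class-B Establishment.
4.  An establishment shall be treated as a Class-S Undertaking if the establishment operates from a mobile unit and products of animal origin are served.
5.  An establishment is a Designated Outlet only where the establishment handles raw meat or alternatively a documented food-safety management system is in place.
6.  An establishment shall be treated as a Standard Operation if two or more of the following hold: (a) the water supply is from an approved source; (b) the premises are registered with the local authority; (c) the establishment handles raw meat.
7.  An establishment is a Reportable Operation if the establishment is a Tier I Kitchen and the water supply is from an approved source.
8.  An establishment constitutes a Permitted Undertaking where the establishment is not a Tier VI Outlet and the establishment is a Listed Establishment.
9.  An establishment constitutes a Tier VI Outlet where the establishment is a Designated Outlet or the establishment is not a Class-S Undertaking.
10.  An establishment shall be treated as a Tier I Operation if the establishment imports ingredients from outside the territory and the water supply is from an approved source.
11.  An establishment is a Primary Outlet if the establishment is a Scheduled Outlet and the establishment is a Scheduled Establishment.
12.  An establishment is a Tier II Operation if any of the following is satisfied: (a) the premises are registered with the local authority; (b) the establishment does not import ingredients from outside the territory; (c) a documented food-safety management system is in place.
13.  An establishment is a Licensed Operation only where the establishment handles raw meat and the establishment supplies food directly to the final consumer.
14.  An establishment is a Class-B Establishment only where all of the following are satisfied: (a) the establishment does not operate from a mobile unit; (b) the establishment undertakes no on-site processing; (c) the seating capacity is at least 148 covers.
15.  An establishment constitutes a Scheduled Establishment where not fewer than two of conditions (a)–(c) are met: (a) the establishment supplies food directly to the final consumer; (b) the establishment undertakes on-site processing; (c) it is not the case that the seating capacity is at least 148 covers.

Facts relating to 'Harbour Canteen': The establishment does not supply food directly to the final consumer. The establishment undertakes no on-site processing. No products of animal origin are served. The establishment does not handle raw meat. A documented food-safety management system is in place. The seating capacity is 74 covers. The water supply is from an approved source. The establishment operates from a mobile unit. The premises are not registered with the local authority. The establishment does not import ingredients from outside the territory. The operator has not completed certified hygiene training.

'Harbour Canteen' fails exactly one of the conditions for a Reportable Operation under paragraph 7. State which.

Tier I Kitchen

Under paragraph 5: the establishment handles raw meat? no; or a documented food-safety management system is in place? yes. So the establishment is a Designated Outlet.
Under paragraph 4: the establishment operates from a mobile unit? yes; and products of animal origin are served? no. So the establishment is not a Class-S Undertaking.
Under paragraph 9: Designated Outlet (paragraph 5)? yes; or not a Class-S Undertaking (paragraph 4)? yes. So the establishment is a Tier VI Outlet.
Under paragraph 6: the water supply is from an approved source? yes; the premises are registered with the local authority? no; the establishment handles raw meat? no — 1 of 3 hold (need ≥2) → not satisfied.
Under paragraph 14: the establishment does not operate from a mobile unit? no; and the establishment undertakes no on-site processing? yes; and seating capacity: 74 covers ≥ 148 covers? no. So the establishment is not a Class-B Establishment.
Under paragraph 3: the premises are registered with the local authority? no; Standard Operation (paragraph 6)? no; not a Class-B Establishment (paragraph 14)? yes — 1 of 3 hold (need ≥2) → not satisfied.
Under paragraph 8: not a Tier VI Outlet (paragraph 9)? no; and Listed Establishment (paragraph 3)? no. So the establishment is not a Permitted Undertaking.
Under paragraph 1: a documented food-safety management system is in place? yes; and the establishment supplies food directly to the final consumer? no. So the establishment is not a Scheduled Outlet.
Under paragraph 15: the establishment supplies food directly to the final consumer? no; the establishment undertakes on-site processing? no; seating capacity: 74 covers ≥ 148 covers? no, so negated condition yes — 1 of 3 hold (need ≥2) → not satisfied.
Under paragraph 11: Scheduled Outlet (paragraph 1)? no; and Scheduled Establishment (paragraph 15)? no. So the establishment is not a Primary Outlet.
Under paragraph 12: the premises are registered with the local authority? no; or the establishment does not import ingredients from outside the territory? yes; or a documented food-safety management system is in place? yes. So the establishment is a Tier II Operation.
Under paragraph 2: Permitted Undertaking (paragraph 8)? no; or Primary Outlet (paragraph 11)? no; or not a Tier II Operation (paragraph 12)? no. So the establishment is not a Tier I Kitchen.
Under paragraph 7: Tier I Kitchen (paragraph 2)? no; and the water supply is from an approved source? yes. So the establishment is not a Reportable Operation.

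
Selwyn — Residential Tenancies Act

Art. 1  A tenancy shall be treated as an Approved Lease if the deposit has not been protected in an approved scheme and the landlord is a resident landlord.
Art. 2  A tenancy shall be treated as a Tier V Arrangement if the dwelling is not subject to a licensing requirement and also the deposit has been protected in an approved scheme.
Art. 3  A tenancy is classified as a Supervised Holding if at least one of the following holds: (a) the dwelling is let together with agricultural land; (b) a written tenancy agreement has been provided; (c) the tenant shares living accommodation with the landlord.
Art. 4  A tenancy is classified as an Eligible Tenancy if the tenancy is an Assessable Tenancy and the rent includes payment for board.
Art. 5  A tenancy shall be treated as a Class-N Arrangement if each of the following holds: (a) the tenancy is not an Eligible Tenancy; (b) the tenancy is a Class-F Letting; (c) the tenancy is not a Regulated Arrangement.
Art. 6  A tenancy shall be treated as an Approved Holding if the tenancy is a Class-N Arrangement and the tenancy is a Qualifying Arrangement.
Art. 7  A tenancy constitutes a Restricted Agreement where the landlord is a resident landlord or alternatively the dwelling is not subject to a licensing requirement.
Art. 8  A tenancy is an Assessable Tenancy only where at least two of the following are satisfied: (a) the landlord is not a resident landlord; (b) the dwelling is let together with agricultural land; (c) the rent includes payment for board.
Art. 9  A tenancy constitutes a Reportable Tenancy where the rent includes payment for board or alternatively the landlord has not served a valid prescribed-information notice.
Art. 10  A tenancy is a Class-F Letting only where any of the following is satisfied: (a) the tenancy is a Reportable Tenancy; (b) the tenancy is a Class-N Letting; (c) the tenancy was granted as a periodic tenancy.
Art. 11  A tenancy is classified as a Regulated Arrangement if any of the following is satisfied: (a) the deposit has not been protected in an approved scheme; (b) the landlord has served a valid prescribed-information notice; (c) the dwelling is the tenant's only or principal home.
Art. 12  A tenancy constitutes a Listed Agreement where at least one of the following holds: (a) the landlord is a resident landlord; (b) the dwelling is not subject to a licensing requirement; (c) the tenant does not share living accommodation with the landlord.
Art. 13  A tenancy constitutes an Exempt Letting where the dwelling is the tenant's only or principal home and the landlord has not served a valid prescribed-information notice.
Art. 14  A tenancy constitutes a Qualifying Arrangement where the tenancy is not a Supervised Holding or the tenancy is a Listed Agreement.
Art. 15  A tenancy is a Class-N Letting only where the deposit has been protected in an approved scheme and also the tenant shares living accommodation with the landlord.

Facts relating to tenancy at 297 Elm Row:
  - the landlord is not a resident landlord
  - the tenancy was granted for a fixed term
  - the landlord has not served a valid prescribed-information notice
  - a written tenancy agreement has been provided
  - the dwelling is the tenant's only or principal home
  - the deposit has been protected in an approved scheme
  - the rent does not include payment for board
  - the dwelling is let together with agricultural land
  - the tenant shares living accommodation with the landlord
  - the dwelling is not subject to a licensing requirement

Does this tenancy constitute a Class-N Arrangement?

article 8 — Assessable Tenancy: the landlord is not a resident landlord? yes; the dwelling is let together with agricultural land? yes; the rent includes payment for board? no — 2 of 3 hold (need ≥2) → satisfied.
article 4 — Eligible Tenancy: [Assessable Tenancy (article 8)? yes] AND [the rent includes payment for board? no] → not satisfied.
article 9 — Reportable Tenancy: [the rent includes payment for board? no] OR [the landlord has not served a valid prescribed-information notice? yes] → satisfied.
article 15 — Class-N Letting: [the deposit has been protected in an approved scheme? yes] AND [the tenant shares living accommodation with the landlord? yes] → satisfied.
article 10 — Class-F Letting: [Reportable Tenancy (article 9)? yes] OR [Class-N Letting (article 15)? yes] OR [the tenancy was granted as a periodic tenancy? no] → satisfied.
article 11 — Regulated Arrangement: [the deposit has not been protected in an approved scheme? no] OR [the landlord has served a valid prescribed-information notice? no] OR [the dwelling is the tenant's only or principal home? yes] → satisfied.
article 5 — Class-N Arrangement: [not an Eligible Tenancy (article 4)? yes] AND [Class-F Letting (article 10)? yes] AND [not a Regulated Arrangement (article 11)? no] → not satisfied.

No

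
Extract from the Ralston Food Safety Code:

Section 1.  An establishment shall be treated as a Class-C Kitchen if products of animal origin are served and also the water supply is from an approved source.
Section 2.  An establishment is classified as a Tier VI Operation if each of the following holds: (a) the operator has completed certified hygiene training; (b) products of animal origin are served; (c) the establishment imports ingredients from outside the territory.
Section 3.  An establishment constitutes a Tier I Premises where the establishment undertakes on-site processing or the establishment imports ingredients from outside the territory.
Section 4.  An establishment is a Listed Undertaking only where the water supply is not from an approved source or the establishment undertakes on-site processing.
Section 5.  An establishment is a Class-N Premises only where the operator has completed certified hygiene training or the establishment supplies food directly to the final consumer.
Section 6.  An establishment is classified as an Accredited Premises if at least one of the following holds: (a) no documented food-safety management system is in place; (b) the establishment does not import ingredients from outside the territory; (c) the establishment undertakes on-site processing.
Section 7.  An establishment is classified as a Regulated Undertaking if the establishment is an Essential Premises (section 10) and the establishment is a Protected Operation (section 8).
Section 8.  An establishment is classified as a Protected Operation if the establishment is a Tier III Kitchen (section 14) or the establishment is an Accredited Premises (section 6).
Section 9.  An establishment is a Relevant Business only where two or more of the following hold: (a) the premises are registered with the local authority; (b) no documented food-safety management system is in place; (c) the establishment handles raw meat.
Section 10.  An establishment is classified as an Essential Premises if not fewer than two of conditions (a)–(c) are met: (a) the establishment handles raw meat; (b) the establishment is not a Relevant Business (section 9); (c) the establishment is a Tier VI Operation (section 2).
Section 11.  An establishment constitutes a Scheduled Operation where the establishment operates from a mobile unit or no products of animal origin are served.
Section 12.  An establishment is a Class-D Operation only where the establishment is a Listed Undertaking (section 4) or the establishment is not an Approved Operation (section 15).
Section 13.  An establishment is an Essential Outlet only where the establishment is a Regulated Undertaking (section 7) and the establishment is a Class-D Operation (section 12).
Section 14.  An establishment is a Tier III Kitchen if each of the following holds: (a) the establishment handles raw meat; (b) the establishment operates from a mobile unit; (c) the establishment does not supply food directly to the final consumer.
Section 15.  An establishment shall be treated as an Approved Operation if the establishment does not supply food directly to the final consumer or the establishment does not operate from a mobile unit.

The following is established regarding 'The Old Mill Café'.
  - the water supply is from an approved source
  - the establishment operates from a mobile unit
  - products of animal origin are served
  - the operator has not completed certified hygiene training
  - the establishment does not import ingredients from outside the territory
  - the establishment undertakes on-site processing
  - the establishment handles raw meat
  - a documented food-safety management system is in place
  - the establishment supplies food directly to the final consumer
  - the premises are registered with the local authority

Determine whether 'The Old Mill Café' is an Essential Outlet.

section 9 — Relevant Business: the premises are registered with the local authority? yes; no documented food-safety management system is in place? no; the establishment handles raw meat? yes — 2 of 3 hold (need ≥2) → satisfied.
section 2 — Tier VI Operation: [the operator has completed certified hygiene training? no] AND [products of animal origin are served? yes] AND [the establishment imports ingredients from outside the territory? no] → not satisfied.
section 10 — Essential Premises: the establishment handles raw meat? yes; not a Relevant Business (section 9)? no; Tier VI Operation (section 2)? no — 1 of 3 hold (need ≥2) → not satisfied.
section 14 — Tier III Kitchen: [the establishment handles raw meat? yes] AND [the establishment operates from a mobile unit? yes] AND [the establishment does not supply food directly to the final consumer? no] → not satisfied.
section 6 — Accredited Premises: [no documented food-safety management system is in place? no] OR [the establishment does not import ingredients from outside the territory? yes] OR [the establishment undertakes on-site processing? yes] → satisfied.
section 8 — Protected Operation: [Tier III Kitchen (section 14)? no] OR [Accredited Premises (section 6)? yes] → satisfied.
section 7 — Regulated Undertaking: [Essential Premises (section 10)? no] AND [Protected Operation (section 8)? yes] → not satisfied.
section 4 — Listed Undertaking: [the water supply is not from an approved source? no] OR [the establishment undertakes on-site processing? yes] → satisfied.
section 15 — Approved Operation: [the establishment does not supply food directly to the final consumer? no] OR [the establishment does not operate from a mobile unit? no] → not satisfied.
section 12 — Class-D Operation: [Listed Undertaking (section 4)? yes] OR [not an Approved Operation (section 15)? yes] → satisfied.
section 13 — Essential Outlet: [Regulated Undertaking (section 7)? no] AND [Class-D Operation (section 12)? yes] → not satisfied.

No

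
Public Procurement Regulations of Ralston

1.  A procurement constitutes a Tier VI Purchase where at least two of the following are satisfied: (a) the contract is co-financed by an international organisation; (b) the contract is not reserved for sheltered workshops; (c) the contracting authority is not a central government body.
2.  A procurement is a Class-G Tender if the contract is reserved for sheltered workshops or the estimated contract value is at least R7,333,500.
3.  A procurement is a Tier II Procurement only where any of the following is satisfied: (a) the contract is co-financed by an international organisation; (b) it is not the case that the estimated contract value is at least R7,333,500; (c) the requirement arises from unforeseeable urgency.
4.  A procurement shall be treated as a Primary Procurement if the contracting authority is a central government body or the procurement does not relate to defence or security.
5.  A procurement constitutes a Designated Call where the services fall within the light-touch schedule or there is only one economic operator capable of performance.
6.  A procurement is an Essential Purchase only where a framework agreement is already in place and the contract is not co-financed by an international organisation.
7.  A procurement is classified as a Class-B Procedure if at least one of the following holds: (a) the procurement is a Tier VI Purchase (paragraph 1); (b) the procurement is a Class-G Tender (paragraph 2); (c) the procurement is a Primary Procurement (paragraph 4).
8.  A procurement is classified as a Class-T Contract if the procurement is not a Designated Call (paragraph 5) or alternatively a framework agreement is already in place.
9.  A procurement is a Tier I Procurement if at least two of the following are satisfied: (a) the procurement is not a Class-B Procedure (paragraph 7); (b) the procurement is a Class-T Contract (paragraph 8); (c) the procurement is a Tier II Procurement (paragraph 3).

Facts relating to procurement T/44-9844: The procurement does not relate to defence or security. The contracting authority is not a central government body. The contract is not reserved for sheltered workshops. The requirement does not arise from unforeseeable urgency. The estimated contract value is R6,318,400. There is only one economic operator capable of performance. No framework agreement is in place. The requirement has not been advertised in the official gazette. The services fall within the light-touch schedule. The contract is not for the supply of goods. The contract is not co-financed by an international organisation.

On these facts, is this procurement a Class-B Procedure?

paragraph 1 — Tier VI Purchase: the contract is co-financed by an international organisation? no; the contract is not reserved for sheltered workshops? yes; the contracting authority is not a central government body? yes — 2 of 3 hold (need ≥2) → satisfied.
paragraph 2 — Class-G Tender: [the contract is reserved for sheltered workshops? no] OR [estimated contract value: R6,318,400 ≥ R7,333,500? no] → not satisfied.
paragraph 4 — Primary Procurement: [the contracting authority is a central government body? no] OR [the procurement does not relate to defence or security? yes] → satisfied.
paragraph 7 — Class-B Procedure: [Tier VI Purchase (paragraph 1)? yes] OR [Class-G Tender (paragraph 2)? no] OR [Primary Procurement (paragraph 4)? yes] → satisfied.

Yes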